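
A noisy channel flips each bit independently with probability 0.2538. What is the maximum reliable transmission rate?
0.1828 bits

For a binary symmetric channel (BSC) with error probability p:
Capacity C = 1 - H(p) bits per symbol

where H(p) = -p log₂(p) - (1-p) log₂(1-p) is the binary entropy function.

H(0.2538) = 0.8172 bits
C = 1 - 0.8172 = 0.1828 bits per symbol

This means we can reliably transmit up to 0.1828 bits of information per channel use.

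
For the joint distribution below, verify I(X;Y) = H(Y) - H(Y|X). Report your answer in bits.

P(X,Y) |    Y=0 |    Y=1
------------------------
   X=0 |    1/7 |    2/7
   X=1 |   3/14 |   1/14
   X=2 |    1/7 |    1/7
I(X;Y) = 0.0889 bits

Mutual information has multiple equivalent forms:
- I(X;Y) = H(X) - H(X|Y)
- I(X;Y) = H(Y) - H(Y|X)
- I(X;Y) = H(X) + H(Y) - H(X,Y)

Computing all quantities:
H(X) = 1.5567, H(Y) = 1.0000, H(X,Y) = 2.4677
H(X|Y) = 1.4677, H(Y|X) = 0.9111

Verification:
H(X) - H(X|Y) = 1.5567 - 1.4677 = 0.0889
H(Y) - H(Y|X) = 1.0000 - 0.9111 = 0.0889
H(X) + H(Y) - H(X,Y) = 1.5567 + 1.0000 - 2.4677 = 0.0889

All forms give I(X;Y) = 0.0889 bits. ✓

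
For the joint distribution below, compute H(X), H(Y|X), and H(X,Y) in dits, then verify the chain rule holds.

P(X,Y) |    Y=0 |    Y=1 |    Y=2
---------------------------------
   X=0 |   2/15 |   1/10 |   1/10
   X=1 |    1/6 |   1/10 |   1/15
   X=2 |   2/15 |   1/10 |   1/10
H(X,Y) = 0.9414, H(X) = 0.4771, H(Y|X) = 0.4643 (all in dits)

Chain rule: H(X,Y) = H(X) + H(Y|X)

Left side — joint entropy directly:
H(X,Y) = -Σ p(x,y) log p(x,y) = 0.9414 dits

Right side — compute H(Y|X) from the conditional distributions:
P(X) = (1/3, 1/3, 1/3), so H(X) = 0.4771 dits
H(Y|X) = Σ_x P(X=x) · H(Y|X=x):
  P(Y|X=0) = (2/5, 3/10, 3/10), H(Y|X=0) = 0.4729, weight P(X=0) = 1/3
  P(Y|X=1) = (1/2, 3/10, 1/5), H(Y|X=1) = 0.4472, weight P(X=1) = 1/3
  P(Y|X=2) = (2/5, 3/10, 3/10), H(Y|X=2) = 0.4729, weight P(X=2) = 1/3
H(Y|X) = 0.4643 dits

H(X) + H(Y|X) = 0.4771 + 0.4643 = 0.9414 dits

Both sides equal 0.9414 dits. ✓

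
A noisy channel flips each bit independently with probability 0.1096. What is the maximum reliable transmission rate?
0.5013 bits

For a binary symmetric channel (BSC) with error probability p:
Capacity C = 1 - H(p) bits per symbol

where H(p) = -p log₂(p) - (1-p) log₂(1-p) is the binary entropy function.

H(0.1096) = 0.4987 bits
C = 1 - 0.4987 = 0.5013 bits per symbol

This means we can reliably transmit up to 0.5013 bits of information per channel use.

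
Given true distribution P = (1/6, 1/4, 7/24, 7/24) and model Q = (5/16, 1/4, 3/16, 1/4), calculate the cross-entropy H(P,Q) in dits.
0.6223 dits

Cross-entropy: H(P,Q) = -Σ p(x) log q(x)

Alternatively: H(P,Q) = H(P) + D_KL(P||Q)
H(P) = 0.5924 dits
D_KL(P||Q) = 0.0300 dits

H(P,Q) = 0.5924 + 0.0300 = 0.6223 dits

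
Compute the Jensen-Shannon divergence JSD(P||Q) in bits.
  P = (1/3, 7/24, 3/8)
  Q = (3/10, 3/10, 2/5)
0.0010 bits

Jensen-Shannon divergence is:
JSD(P||Q) = 0.5 × D_KL(P||M) + 0.5 × D_KL(Q||M)
where M = 0.5 × (P + Q) is the mixture distribution.

M = 0.5 × (1/3, 7/24, 3/8) + 0.5 × (3/10, 3/10, 2/5) = (0.316667, 0.295833, 0.3875)

D_KL(P||M) = 0.0010 bits
D_KL(Q||M) = 0.0010 bits

JSD(P||Q) = 0.5 × 0.0010 + 0.5 × 0.0010 = 0.0010 bits

Unlike KL divergence, JSD is symmetric and bounded: 0 ≤ JSD ≤ log(2).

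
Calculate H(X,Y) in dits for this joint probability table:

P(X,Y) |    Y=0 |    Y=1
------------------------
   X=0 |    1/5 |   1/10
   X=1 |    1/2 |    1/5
0.5301 dits

Joint entropy is H(X,Y) = -Σ_{x,y} p(x,y) log p(x,y).

Summing over all non-zero entries:
H(X,Y) = -[1/5·log_10(1/5) + 1/10·log_10(1/10) + 1/2·log_10(1/2) + 1/5·log_10(1/5)]
H(X,Y) = 0.5301 dits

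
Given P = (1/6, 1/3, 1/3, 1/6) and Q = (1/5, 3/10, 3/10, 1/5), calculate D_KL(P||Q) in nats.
0.0095 nats

KL divergence: D_KL(P||Q) = Σ p(x) log(p(x)/q(x))

Computing term by term:
  x=0: 1/6 × log_e[(1/6)/(1/5)] = 1/6 × -0.1823 = -0.0304
  x=1: 1/3 × log_e[(1/3)/(3/10)] = 1/3 × 0.1054 = 0.0351
  x=2: 1/3 × log_e[(1/3)/(3/10)] = 1/3 × 0.1054 = 0.0351
  x=3: 1/6 × log_e[(1/6)/(1/5)] = 1/6 × -0.1823 = -0.0304

D_KL(P||Q) = 0.0095 nats

Note: KL divergence is always non-negative and equals 0 iff P = Q.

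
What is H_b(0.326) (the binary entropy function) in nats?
0.6313 nats

The binary entropy function is:
H(p) = -p log(p) - (1-p) log(1-p)

H(0.326) = -0.326 × log_e(0.326) - 0.674 × log_e(0.674)
H(0.326) = 0.6313 nats

Note: Binary entropy is maximized at p=0.5 (H=1 bit) and minimized at p=0 or p=1 (H=0).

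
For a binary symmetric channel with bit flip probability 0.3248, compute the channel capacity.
0.0905 bits

For a binary symmetric channel (BSC) with error probability p:
Capacity C = 1 - H(p) bits per symbol

where H(p) = -p log₂(p) - (1-p) log₂(1-p) is the binary entropy function.

H(0.3248) = 0.9095 bits
C = 1 - 0.9095 = 0.0905 bits per symbol

This means we can reliably transmit up to 0.0905 bits of information per channel use.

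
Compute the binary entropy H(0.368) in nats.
0.6579 nats

The binary entropy function is:
H(p) = -p log(p) - (1-p) log(1-p)

H(0.368) = -0.368 × log_e(0.368) - 0.632 × log_e(0.632)
H(0.368) = 0.6579 nats

Note: Binary entropy is maximized at p=0.5 (H=1 bit) and minimized at p=0 or p=1 (H=0).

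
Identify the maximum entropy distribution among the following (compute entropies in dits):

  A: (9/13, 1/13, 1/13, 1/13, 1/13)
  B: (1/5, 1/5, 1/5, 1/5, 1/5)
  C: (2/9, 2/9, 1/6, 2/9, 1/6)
B

For a discrete distribution over n outcomes, entropy is maximized by the uniform distribution.

Computing entropies:
H(A) = 0.4533 dits
H(B) = 0.6990 dits
H(C) = 0.6949 dits

The uniform distribution (where all probabilities equal 1/5) achieves the maximum entropy of log_10(5) = 0.6990 dits.

Distribution B has the highest entropy.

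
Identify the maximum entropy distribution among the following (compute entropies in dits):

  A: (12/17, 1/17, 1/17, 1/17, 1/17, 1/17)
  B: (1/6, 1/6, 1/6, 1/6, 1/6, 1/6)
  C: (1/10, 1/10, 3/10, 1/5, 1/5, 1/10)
B

For a discrete distribution over n outcomes, entropy is maximized by the uniform distribution.

Computing entropies:
H(A) = 0.4687 dits
H(B) = 0.7782 dits
H(C) = 0.7365 dits

The uniform distribution (where all probabilities equal 1/6) achieves the maximum entropy of log_10(6) = 0.7782 dits.

Distribution B has the highest entropy.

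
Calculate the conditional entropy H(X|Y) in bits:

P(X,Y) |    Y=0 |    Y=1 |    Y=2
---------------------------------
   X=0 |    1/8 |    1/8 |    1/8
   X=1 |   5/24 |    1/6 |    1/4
0.9499 bits

Using the chain rule: H(X|Y) = H(X,Y) - H(Y)

First, compute H(X,Y) = 2.5273 bits

Marginal P(Y) = (1/3, 7/24, 3/8)
H(Y) = 1.5774 bits

H(X|Y) = H(X,Y) - H(Y) = 2.5273 - 1.5774 = 0.9499 bits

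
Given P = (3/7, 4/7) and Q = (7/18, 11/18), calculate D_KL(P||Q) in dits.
0.0014 dits

KL divergence: D_KL(P||Q) = Σ p(x) log(p(x)/q(x))

Computing term by term:
  x=0: 3/7 × log_10[(3/7)/(7/18)] = 3/7 × 0.0422 = 0.0181
  x=1: 4/7 × log_10[(4/7)/(11/18)] = 4/7 × -0.0292 = -0.0167

D_KL(P||Q) = 0.0014 dits

Note: KL divergence is always non-negative and equals 0 iff P = Q.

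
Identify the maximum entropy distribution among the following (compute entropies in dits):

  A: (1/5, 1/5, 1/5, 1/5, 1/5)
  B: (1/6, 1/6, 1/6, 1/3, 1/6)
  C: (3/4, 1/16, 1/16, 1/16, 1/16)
A

For a discrete distribution over n outcomes, entropy is maximized by the uniform distribution.

Computing entropies:
H(A) = 0.6990 dits
H(B) = 0.6778 dits
H(C) = 0.3947 dits

The uniform distribution (where all probabilities equal 1/5) achieves the maximum entropy of log_10(5) = 0.6990 dits.

Distribution A has the highest entropy.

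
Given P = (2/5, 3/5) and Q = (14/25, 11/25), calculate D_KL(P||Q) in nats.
0.0515 nats

KL divergence: D_KL(P||Q) = Σ p(x) log(p(x)/q(x))

Computing term by term:
  x=0: 2/5 × log_e[(2/5)/(14/25)] = 2/5 × -0.3365 = -0.1346
  x=1: 3/5 × log_e[(3/5)/(11/25)] = 3/5 × 0.3102 = 0.1861

D_KL(P||Q) = 0.0515 nats

Note: KL divergence is always non-negative and equals 0 iff P = Q.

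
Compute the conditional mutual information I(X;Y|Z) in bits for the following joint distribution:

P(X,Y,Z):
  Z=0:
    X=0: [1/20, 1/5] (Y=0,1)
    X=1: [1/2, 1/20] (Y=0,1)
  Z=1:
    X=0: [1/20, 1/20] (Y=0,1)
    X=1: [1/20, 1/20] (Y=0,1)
0.2946 bits

Conditional mutual information: I(X;Y|Z) = H(X|Z) + H(Y|Z) - H(X,Y|Z)

H(Z) = 0.7219
H(X,Z) = 1.6388 → H(X|Z) = 0.9168
H(Y,Z) = 1.6388 → H(Y|Z) = 0.9168
H(X,Y,Z) = 2.2610 → H(X,Y|Z) = 1.5390

I(X;Y|Z) = 0.9168 + 0.9168 - 1.5390 = 0.2946 bits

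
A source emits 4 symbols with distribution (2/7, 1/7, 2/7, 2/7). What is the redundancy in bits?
0.0498 bits

Redundancy measures how far a source is from maximum entropy:
R = H_max - H(X)

Maximum entropy for 4 symbols: H_max = log_2(4) = 2.0000 bits
Actual entropy: H(X) = 1.9502 bits
Redundancy: R = 2.0000 - 1.9502 = 0.0498 bits

This redundancy represents potential for compression: the source could be compressed by 0.0498 bits per symbol.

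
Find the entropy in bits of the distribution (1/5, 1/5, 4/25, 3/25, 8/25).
2.2449 bits

Shannon entropy is H(X) = -Σ p(x) log p(x).

For P = (1/5, 1/5, 4/25, 3/25, 8/25):
H = -1/5 × log_2(1/5) -1/5 × log_2(1/5) -4/25 × log_2(4/25) -3/25 × log_2(3/25) -8/25 × log_2(8/25)
H = 2.2449 bits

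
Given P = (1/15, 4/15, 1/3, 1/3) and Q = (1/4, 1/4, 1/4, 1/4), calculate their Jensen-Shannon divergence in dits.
0.0149 dits

Jensen-Shannon divergence is:
JSD(P||Q) = 0.5 × D_KL(P||M) + 0.5 × D_KL(Q||M)
where M = 0.5 × (P + Q) is the mixture distribution.

M = 0.5 × (1/15, 4/15, 1/3, 1/3) + 0.5 × (1/4, 1/4, 1/4, 1/4) = (0.158333, 0.258333, 7/24, 7/24)

D_KL(P||M) = 0.0173 dits
D_KL(Q||M) = 0.0126 dits

JSD(P||Q) = 0.5 × 0.0173 + 0.5 × 0.0126 = 0.0149 dits

Unlike KL divergence, JSD is symmetric and bounded: 0 ≤ JSD ≤ log(2).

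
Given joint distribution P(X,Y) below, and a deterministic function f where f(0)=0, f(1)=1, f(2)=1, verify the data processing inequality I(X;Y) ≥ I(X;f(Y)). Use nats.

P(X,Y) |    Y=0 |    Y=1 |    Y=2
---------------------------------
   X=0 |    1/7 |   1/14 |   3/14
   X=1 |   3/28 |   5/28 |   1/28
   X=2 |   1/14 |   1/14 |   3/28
I(X;Y) = 0.0930, I(X;f(Y)) = 0.0010, inequality holds: 0.0930 ≥ 0.0010

Data Processing Inequality: For any Markov chain X → Y → Z, we have I(X;Y) ≥ I(X;Z).

Here Z = f(Y) is a deterministic function of Y, forming X → Y → Z.

Original I(X;Y) = 0.0930 nats

After applying f:
P(X,Z) where Z=f(Y):
- P(X,Z=0) = P(X,Y=0)
- P(X,Z=1) = P(X,Y=1) + P(X,Y=2)

I(X;Z) = I(X;f(Y)) = 0.0010 nats

Verification: 0.0930 ≥ 0.0010 ✓

Information cannot be created by processing; the function f can only lose information about X.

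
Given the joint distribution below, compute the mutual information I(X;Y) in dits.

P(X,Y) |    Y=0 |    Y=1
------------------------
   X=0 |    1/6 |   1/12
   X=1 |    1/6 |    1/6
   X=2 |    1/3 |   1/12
0.0164 dits

Mutual information: I(X;Y) = H(X) + H(Y) - H(X,Y)

Marginals:
P(X) = (1/4, 1/3, 5/12), H(X) = 0.4680 dits
P(Y) = (2/3, 1/3), H(Y) = 0.2764 dits

Joint entropy: H(X,Y) = 0.7280 dits

I(X;Y) = 0.4680 + 0.2764 - 0.7280 = 0.0164 dits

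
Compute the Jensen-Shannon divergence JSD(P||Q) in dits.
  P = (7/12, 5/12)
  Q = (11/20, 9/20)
0.0002 dits

Jensen-Shannon divergence is:
JSD(P||Q) = 0.5 × D_KL(P||M) + 0.5 × D_KL(Q||M)
where M = 0.5 × (P + Q) is the mixture distribution.

M = 0.5 × (7/12, 5/12) + 0.5 × (11/20, 9/20) = (17/30, 13/30)

D_KL(P||M) = 0.0002 dits
D_KL(Q||M) = 0.0002 dits

JSD(P||Q) = 0.5 × 0.0002 + 0.5 × 0.0002 = 0.0002 dits

Unlike KL divergence, JSD is symmetric and bounded: 0 ≤ JSD ≤ log(2).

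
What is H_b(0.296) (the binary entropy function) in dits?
0.2638 dits

The binary entropy function is:
H(p) = -p log(p) - (1-p) log(1-p)

H(0.296) = -0.296 × log_10(0.296) - 0.704 × log_10(0.704)
H(0.296) = 0.2638 dits

Note: Binary entropy is maximized at p=0.5 (H=1 bit) and minimized at p=0 or p=1 (H=0).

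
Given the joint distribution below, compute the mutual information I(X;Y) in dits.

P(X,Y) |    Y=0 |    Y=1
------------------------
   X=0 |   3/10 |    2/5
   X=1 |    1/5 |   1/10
0.0105 dits

Mutual information: I(X;Y) = H(X) + H(Y) - H(X,Y)

Marginals:
P(X) = (7/10, 3/10), H(X) = 0.2653 dits
P(Y) = (1/2, 1/2), H(Y) = 0.3010 dits

Joint entropy: H(X,Y) = 0.5558 dits

I(X;Y) = 0.2653 + 0.3010 - 0.5558 = 0.0105 dits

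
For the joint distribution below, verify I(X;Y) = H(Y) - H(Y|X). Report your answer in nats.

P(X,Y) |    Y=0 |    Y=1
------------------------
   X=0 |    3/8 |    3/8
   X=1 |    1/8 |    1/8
I(X;Y) = 0.0000 nats

Mutual information has multiple equivalent forms:
- I(X;Y) = H(X) - H(X|Y)
- I(X;Y) = H(Y) - H(Y|X)
- I(X;Y) = H(X) + H(Y) - H(X,Y)

Computing all quantities:
H(X) = 0.5623, H(Y) = 0.6931, H(X,Y) = 1.2555
H(X|Y) = 0.5623, H(Y|X) = 0.6931

Verification:
H(X) - H(X|Y) = 0.5623 - 0.5623 = 0.0000
H(Y) - H(Y|X) = 0.6931 - 0.6931 = 0.0000
H(X) + H(Y) - H(X,Y) = 0.5623 + 0.6931 - 1.2555 = 0.0000

All forms give I(X;Y) = 0.0000 nats. ✓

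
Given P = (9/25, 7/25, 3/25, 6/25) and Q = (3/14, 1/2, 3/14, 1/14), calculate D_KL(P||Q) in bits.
0.3545 bits

KL divergence: D_KL(P||Q) = Σ p(x) log(p(x)/q(x))

Computing term by term:
  x=0: 9/25 × log_2[(9/25)/(3/14)] = 9/25 × 0.7485 = 0.2694
  x=1: 7/25 × log_2[(7/25)/(1/2)] = 7/25 × -0.8365 = -0.2342
  x=2: 3/25 × log_2[(3/25)/(3/14)] = 3/25 × -0.8365 = -0.1004
  x=3: 6/25 × log_2[(6/25)/(1/14)] = 6/25 × 1.7485 = 0.4196

D_KL(P||Q) = 0.3545 bits

Note: KL divergence is always non-negative and equals 0 iff P = Q.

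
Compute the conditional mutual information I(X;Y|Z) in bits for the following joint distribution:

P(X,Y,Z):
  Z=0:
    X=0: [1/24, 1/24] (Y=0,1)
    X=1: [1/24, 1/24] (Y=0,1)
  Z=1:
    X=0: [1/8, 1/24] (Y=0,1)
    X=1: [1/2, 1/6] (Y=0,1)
0.0000 bits

Conditional mutual information: I(X;Y|Z) = H(X|Z) + H(Y|Z) - H(X,Y|Z)

H(Z) = 0.6500
H(X,Z) = 1.4183 → H(X|Z) = 0.7683
H(Y,Z) = 1.4928 → H(Y|Z) = 0.8427
H(X,Y,Z) = 2.2610 → H(X,Y|Z) = 1.6110

I(X;Y|Z) = 0.7683 + 0.8427 - 1.6110 = 0.0000 bits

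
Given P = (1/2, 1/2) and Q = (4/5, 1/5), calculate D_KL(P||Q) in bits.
0.3219 bits

KL divergence: D_KL(P||Q) = Σ p(x) log(p(x)/q(x))

Computing term by term:
  x=0: 1/2 × log_2[(1/2)/(4/5)] = 1/2 × -0.6781 = -0.3390
  x=1: 1/2 × log_2[(1/2)/(1/5)] = 1/2 × 1.3219 = 0.6610

D_KL(P||Q) = 0.3219 bits

Note: KL divergence is always non-negative and equals 0 iff P = Q.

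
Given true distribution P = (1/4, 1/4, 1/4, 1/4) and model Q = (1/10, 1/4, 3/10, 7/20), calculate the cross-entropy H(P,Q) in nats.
1.4857 nats

Cross-entropy: H(P,Q) = -Σ p(x) log q(x)

Alternatively: H(P,Q) = H(P) + D_KL(P||Q)
H(P) = 1.3863 nats
D_KL(P||Q) = 0.0994 nats

H(P,Q) = 1.3863 + 0.0994 = 1.4857 nats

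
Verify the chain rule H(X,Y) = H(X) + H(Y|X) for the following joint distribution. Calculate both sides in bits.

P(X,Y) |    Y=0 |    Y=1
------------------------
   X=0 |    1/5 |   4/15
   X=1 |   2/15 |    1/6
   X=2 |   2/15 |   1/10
H(X,Y) = 2.5111, H(X) = 1.5241, H(Y|X) = 0.9870 (all in bits)

Chain rule: H(X,Y) = H(X) + H(Y|X)

Left side — joint entropy directly:
H(X,Y) = -Σ p(x,y) log p(x,y) = 2.5111 bits

Right side — compute H(Y|X) from the conditional distributions:
P(X) = (7/15, 3/10, 7/30), so H(X) = 1.5241 bits
H(Y|X) = Σ_x P(X=x) · H(Y|X=x):
  P(Y|X=0) = (3/7, 4/7), H(Y|X=0) = 0.9852, weight P(X=0) = 7/15
  P(Y|X=1) = (4/9, 5/9), H(Y|X=1) = 0.9911, weight P(X=1) = 3/10
  P(Y|X=2) = (4/7, 3/7), H(Y|X=2) = 0.9852, weight P(X=2) = 7/30
H(Y|X) = 0.9870 bits

H(X) + H(Y|X) = 1.5241 + 0.9870 = 2.5111 bits

Both sides equal 2.5111 bits. ✓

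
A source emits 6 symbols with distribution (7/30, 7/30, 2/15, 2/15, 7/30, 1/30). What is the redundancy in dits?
0.0531 dits

Redundancy measures how far a source is from maximum entropy:
R = H_max - H(X)

Maximum entropy for 6 symbols: H_max = log_10(6) = 0.7782 dits
Actual entropy: H(X) = 0.7250 dits
Redundancy: R = 0.7782 - 0.7250 = 0.0531 dits

This redundancy represents potential for compression: the source could be compressed by 0.0531 dits per symbol.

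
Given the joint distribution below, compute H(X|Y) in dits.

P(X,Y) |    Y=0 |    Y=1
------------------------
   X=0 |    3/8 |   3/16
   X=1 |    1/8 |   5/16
0.2658 dits

Using the chain rule: H(X|Y) = H(X,Y) - H(Y)

First, compute H(X,Y) = 0.5668 dits

Marginal P(Y) = (1/2, 1/2)
H(Y) = 0.3010 dits

H(X|Y) = H(X,Y) - H(Y) = 0.5668 - 0.3010 = 0.2658 dits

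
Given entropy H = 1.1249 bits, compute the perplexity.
2.1809

Perplexity is 2^H (or exp(H) for natural log).

H = 1.1249 bits
Perplexity = 2^1.1249 = 2.1809

Interpretation: The model's uncertainty is equivalent to choosing uniformly among 2.2 options.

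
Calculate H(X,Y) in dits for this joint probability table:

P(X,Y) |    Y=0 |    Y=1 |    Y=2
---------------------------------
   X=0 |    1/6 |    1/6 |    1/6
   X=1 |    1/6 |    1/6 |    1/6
0.7782 dits

Joint entropy is H(X,Y) = -Σ_{x,y} p(x,y) log p(x,y).

Summing over all non-zero entries:
H(X,Y) = -[1/6·log_10(1/6) + 1/6·log_10(1/6) + 1/6·log_10(1/6) + 1/6·log_10(1/6) + 1/6·log_10(1/6) + 1/6·log_10(1/6)]
H(X,Y) = 0.7782 dits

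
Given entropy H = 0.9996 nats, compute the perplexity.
2.7172

Perplexity is e^H (or exp(H) for natural log).

H = 0.9996 nats
Perplexity = e^0.9996 = 2.7172

Interpretation: The model's uncertainty is equivalent to choosing uniformly among 2.7 options.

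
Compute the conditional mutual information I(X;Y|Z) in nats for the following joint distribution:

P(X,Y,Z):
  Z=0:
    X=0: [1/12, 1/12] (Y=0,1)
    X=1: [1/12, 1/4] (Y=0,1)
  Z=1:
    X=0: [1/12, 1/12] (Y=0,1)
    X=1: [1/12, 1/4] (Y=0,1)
0.0306 nats

Conditional mutual information: I(X;Y|Z) = H(X|Z) + H(Y|Z) - H(X,Y|Z)

H(Z) = 0.6931
H(X,Z) = 1.3297 → H(X|Z) = 0.6365
H(Y,Z) = 1.3297 → H(Y|Z) = 0.6365
H(X,Y,Z) = 1.9356 → H(X,Y|Z) = 1.2425

I(X;Y|Z) = 0.6365 + 0.6365 - 1.2425 = 0.0306 nats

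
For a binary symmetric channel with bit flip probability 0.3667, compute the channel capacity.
0.0519 bits

For a binary symmetric channel (BSC) with error probability p:
Capacity C = 1 - H(p) bits per symbol

where H(p) = -p log₂(p) - (1-p) log₂(1-p) is the binary entropy function.

H(0.3667) = 0.9481 bits
C = 1 - 0.9481 = 0.0519 bits per symbol

This means we can reliably transmit up to 0.0519 bits of information per channel use.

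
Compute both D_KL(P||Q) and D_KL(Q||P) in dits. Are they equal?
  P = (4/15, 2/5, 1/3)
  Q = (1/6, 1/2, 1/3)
D_KL(P||Q) = 0.0157, D_KL(Q||P) = 0.0144

KL divergence is not symmetric: D_KL(P||Q) ≠ D_KL(Q||P) in general.

D_KL(P||Q) = 0.0157 dits
D_KL(Q||P) = 0.0144 dits

No, they are not equal!

This asymmetry is why KL divergence is not a true distance metric.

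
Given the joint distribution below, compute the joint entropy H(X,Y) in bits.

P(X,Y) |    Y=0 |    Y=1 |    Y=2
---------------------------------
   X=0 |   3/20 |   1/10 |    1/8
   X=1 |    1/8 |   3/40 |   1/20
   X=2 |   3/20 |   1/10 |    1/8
3.1068 bits

Joint entropy is H(X,Y) = -Σ_{x,y} p(x,y) log p(x,y).

Summing over all non-zero entries:
H(X,Y) = -[3/20·log_2(3/20) + 1/10·log_2(1/10) + 1/8·log_2(1/8) + 1/8·log_2(1/8) + 3/40·log_2(3/40) + 1/20·log_2(1/20) + 3/20·log_2(3/20) + 1/10·log_2(1/10) + 1/8·log_2(1/8)]
H(X,Y) = 3.1068 bits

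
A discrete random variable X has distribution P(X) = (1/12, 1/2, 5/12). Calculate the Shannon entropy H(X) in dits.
0.3989 dits

Shannon entropy is H(X) = -Σ p(x) log p(x).

For P = (1/12, 1/2, 5/12):
H = -1/12 × log_10(1/12) -1/2 × log_10(1/2) -5/12 × log_10(5/12)
H = 0.3989 dits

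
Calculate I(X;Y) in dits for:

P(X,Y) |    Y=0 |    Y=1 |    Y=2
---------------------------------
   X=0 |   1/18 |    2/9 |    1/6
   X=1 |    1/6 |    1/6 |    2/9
0.0134 dits

Mutual information: I(X;Y) = H(X) + H(Y) - H(X,Y)

Marginals:
P(X) = (4/9, 5/9), H(X) = 0.2983 dits
P(Y) = (2/9, 7/18, 7/18), H(Y) = 0.4642 dits

Joint entropy: H(X,Y) = 0.7491 dits

I(X;Y) = 0.2983 + 0.4642 - 0.7491 = 0.0134 dits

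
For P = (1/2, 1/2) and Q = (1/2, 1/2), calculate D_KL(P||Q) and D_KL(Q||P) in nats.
D_KL(P||Q) = 0.0000, D_KL(Q||P) = 0.0000

KL divergence is not symmetric: D_KL(P||Q) ≠ D_KL(Q||P) in general.

D_KL(P||Q) = 0.0000 nats
D_KL(Q||P) = 0.0000 nats

In this case they happen to be equal (to 4 decimal places).

This asymmetry is why KL divergence is not a true distance metric.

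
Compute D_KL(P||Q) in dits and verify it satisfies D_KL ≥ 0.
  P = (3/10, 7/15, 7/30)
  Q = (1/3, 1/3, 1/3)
0.0183 dits

KL divergence satisfies the Gibbs inequality: D_KL(P||Q) ≥ 0 for all distributions P, Q.

D_KL(P||Q) = Σ p(x) log(p(x)/q(x))
Term by term:
  x=0: 3/10 × log_10[(3/10)/(1/3)] = -0.0137
  x=1: 7/15 × log_10[(7/15)/(1/3)] = 0.0682
  x=2: 7/30 × log_10[(7/30)/(1/3)] = -0.0361
D_KL(P||Q) = 0.0183 dits

D_KL(P||Q) = 0.0183 ≥ 0 ✓

This non-negativity is a fundamental property: relative entropy cannot be negative because it measures how different Q is from P.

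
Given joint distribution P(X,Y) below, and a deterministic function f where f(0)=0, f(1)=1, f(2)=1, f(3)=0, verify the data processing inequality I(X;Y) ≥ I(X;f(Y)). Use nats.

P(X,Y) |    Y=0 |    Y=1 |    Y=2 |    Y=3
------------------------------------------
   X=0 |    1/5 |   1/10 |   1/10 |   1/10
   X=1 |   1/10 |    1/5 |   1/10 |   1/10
I(X;Y) = 0.0340, I(X;f(Y)) = 0.0201, inequality holds: 0.0340 ≥ 0.0201

Data Processing Inequality: For any Markov chain X → Y → Z, we have I(X;Y) ≥ I(X;Z).

Here Z = f(Y) is a deterministic function of Y, forming X → Y → Z.

Original I(X;Y) = 0.0340 nats

After applying f:
P(X,Z) where Z=f(Y):
- P(X,Z=0) = P(X,Y=0) + P(X,Y=3)
- P(X,Z=1) = P(X,Y=1) + P(X,Y=2)

I(X;Z) = I(X;f(Y)) = 0.0201 nats

Verification: 0.0340 ≥ 0.0201 ✓

Information cannot be created by processing; the function f can only lose information about X.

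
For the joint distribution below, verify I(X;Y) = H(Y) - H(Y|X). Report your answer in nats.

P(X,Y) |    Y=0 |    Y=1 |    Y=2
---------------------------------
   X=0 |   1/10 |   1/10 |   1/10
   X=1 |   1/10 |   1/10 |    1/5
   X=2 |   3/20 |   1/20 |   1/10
I(X;Y) = 0.0316 nats

Mutual information has multiple equivalent forms:
- I(X;Y) = H(X) - H(X|Y)
- I(X;Y) = H(Y) - H(Y|X)
- I(X;Y) = H(X) + H(Y) - H(X,Y)

Computing all quantities:
H(X) = 1.0889, H(Y) = 1.0805, H(X,Y) = 2.1378
H(X|Y) = 1.0573, H(Y|X) = 1.0489

Verification:
H(X) - H(X|Y) = 1.0889 - 1.0573 = 0.0316
H(Y) - H(Y|X) = 1.0805 - 1.0489 = 0.0316
H(X) + H(Y) - H(X,Y) = 1.0889 + 1.0805 - 2.1378 = 0.0316

All forms give I(X;Y) = 0.0316 nats. ✓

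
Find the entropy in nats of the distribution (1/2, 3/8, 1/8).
0.9743 nats

Shannon entropy is H(X) = -Σ p(x) log p(x).

For P = (1/2, 3/8, 1/8):
H = -1/2 × log_e(1/2) -3/8 × log_e(3/8) -1/8 × log_e(1/8)
H = 0.9743 nats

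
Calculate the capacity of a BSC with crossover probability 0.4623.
0.0041 bits

For a binary symmetric channel (BSC) with error probability p:
Capacity C = 1 - H(p) bits per symbol

where H(p) = -p log₂(p) - (1-p) log₂(1-p) is the binary entropy function.

H(0.4623) = 0.9959 bits
C = 1 - 0.9959 = 0.0041 bits per symbol

This means we can reliably transmit up to 0.0041 bits of information per channel use.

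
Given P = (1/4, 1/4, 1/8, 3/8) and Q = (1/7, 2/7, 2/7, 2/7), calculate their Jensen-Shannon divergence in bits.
0.0392 bits

Jensen-Shannon divergence is:
JSD(P||Q) = 0.5 × D_KL(P||M) + 0.5 × D_KL(Q||M)
where M = 0.5 × (P + Q) is the mixture distribution.

M = 0.5 × (1/4, 1/4, 1/8, 3/8) + 0.5 × (1/7, 2/7, 2/7, 2/7) = (0.196429, 0.267857, 0.205357, 0.330357)

D_KL(P||M) = 0.0411 bits
D_KL(Q||M) = 0.0373 bits

JSD(P||Q) = 0.5 × 0.0411 + 0.5 × 0.0373 = 0.0392 bits

Unlike KL divergence, JSD is symmetric and bounded: 0 ≤ JSD ≤ log(2).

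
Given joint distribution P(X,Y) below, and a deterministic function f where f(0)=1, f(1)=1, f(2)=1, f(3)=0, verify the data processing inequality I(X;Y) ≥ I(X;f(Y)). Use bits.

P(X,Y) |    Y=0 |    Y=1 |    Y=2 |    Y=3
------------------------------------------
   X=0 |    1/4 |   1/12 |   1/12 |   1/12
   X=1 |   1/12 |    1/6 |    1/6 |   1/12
I(X;Y) = 0.1038, I(X;f(Y)) = 0.0000, inequality holds: 0.1038 ≥ 0.0000

Data Processing Inequality: For any Markov chain X → Y → Z, we have I(X;Y) ≥ I(X;Z).

Here Z = f(Y) is a deterministic function of Y, forming X → Y → Z.

Original I(X;Y) = 0.1038 bits

After applying f:
P(X,Z) where Z=f(Y):
- P(X,Z=0) = P(X,Y=3)
- P(X,Z=1) = P(X,Y=0) + P(X,Y=1) + P(X,Y=2)

I(X;Z) = I(X;f(Y)) = 0.0000 bits

Verification: 0.1038 ≥ 0.0000 ✓

Information cannot be created by processing; the function f can only lose information about X.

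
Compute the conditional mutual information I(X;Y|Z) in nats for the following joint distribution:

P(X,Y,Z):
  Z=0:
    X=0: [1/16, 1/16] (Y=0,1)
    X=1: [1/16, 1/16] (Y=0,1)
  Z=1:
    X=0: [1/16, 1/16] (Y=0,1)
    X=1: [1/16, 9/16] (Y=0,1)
0.0481 nats

Conditional mutual information: I(X;Y|Z) = H(X|Z) + H(Y|Z) - H(X,Y|Z)

H(Z) = 0.5623
H(X,Z) = 1.0735 → H(X|Z) = 0.5112
H(Y,Z) = 1.0735 → H(Y|Z) = 0.5112
H(X,Y,Z) = 1.5366 → H(X,Y|Z) = 0.9743

I(X;Y|Z) = 0.5112 + 0.5112 - 0.9743 = 0.0481 nats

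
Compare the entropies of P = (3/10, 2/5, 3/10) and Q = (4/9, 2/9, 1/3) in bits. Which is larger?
P

Computing entropies in bits:
H(P) = 1.5710
H(Q) = 1.5305

Distribution P has higher entropy.

Intuition: The distribution closer to uniform (more spread out) has higher entropy.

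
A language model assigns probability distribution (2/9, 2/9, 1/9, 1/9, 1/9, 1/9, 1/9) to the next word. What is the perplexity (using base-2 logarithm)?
6.6138

Perplexity is 2^H (or exp(H) for natural log).

First, H = -Σ p log p = 2.7255 bits
Perplexity = 2^2.7255 = 6.6138

Interpretation: The model's uncertainty is equivalent to choosing uniformly among 6.6 options.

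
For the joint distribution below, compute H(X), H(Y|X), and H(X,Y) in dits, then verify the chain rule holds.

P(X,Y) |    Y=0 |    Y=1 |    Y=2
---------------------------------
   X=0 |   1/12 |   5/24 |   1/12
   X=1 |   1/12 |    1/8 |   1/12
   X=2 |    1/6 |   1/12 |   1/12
H(X,Y) = 0.9241, H(X) = 0.4749, H(Y|X) = 0.4492 (all in dits)

Chain rule: H(X,Y) = H(X) + H(Y|X)

Left side — joint entropy directly:
H(X,Y) = -Σ p(x,y) log p(x,y) = 0.9241 dits

Right side — compute H(Y|X) from the conditional distributions:
P(X) = (3/8, 7/24, 1/3), so H(X) = 0.4749 dits
H(Y|X) = Σ_x P(X=x) · H(Y|X=x):
  P(Y|X=0) = (2/9, 5/9, 2/9), H(Y|X=0) = 0.4321, weight P(X=0) = 3/8
  P(Y|X=1) = (2/7, 3/7, 2/7), H(Y|X=1) = 0.4686, weight P(X=1) = 7/24
  P(Y|X=2) = (1/2, 1/4, 1/4), H(Y|X=2) = 0.4515, weight P(X=2) = 1/3
H(Y|X) = 0.4492 dits

H(X) + H(Y|X) = 0.4749 + 0.4492 = 0.9241 dits

Both sides equal 0.9241 dits. ✓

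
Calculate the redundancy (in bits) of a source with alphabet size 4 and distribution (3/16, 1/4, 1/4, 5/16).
0.0228 bits

Redundancy measures how far a source is from maximum entropy:
R = H_max - H(X)

Maximum entropy for 4 symbols: H_max = log_2(4) = 2.0000 bits
Actual entropy: H(X) = 1.9772 bits
Redundancy: R = 2.0000 - 1.9772 = 0.0228 bits

This redundancy represents potential for compression: the source could be compressed by 0.0228 bits per symbol.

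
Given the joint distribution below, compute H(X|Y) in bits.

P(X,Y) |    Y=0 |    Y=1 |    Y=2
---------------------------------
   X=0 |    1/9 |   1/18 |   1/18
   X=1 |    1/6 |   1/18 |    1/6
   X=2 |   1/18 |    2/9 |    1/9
1.3900 bits

Using the chain rule: H(X|Y) = H(X,Y) - H(Y)

First, compute H(X,Y) = 2.9749 bits

Marginal P(Y) = (1/3, 1/3, 1/3)
H(Y) = 1.5850 bits

H(X|Y) = H(X,Y) - H(Y) = 2.9749 - 1.5850 = 1.3900 bits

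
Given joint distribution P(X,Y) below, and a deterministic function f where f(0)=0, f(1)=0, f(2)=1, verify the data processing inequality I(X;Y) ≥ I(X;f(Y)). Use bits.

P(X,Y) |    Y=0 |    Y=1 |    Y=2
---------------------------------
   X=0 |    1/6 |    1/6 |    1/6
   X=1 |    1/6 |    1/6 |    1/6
I(X;Y) = 0.0000, I(X;f(Y)) = 0.0000, inequality holds: 0.0000 ≥ 0.0000

Data Processing Inequality: For any Markov chain X → Y → Z, we have I(X;Y) ≥ I(X;Z).

Here Z = f(Y) is a deterministic function of Y, forming X → Y → Z.

Original I(X;Y) = 0.0000 bits

After applying f:
P(X,Z) where Z=f(Y):
- P(X,Z=0) = P(X,Y=0) + P(X,Y=1)
- P(X,Z=1) = P(X,Y=2)

I(X;Z) = I(X;f(Y)) = 0.0000 bits

Verification: 0.0000 ≥ 0.0000 ✓

Information cannot be created by processing; the function f can only lose information about X.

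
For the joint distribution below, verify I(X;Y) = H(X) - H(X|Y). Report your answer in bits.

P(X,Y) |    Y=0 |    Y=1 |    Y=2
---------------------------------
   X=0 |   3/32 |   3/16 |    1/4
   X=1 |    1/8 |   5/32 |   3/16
I(X;Y) = 0.0089 bits

Mutual information has multiple equivalent forms:
- I(X;Y) = H(X) - H(X|Y)
- I(X;Y) = H(Y) - H(Y|X)
- I(X;Y) = H(X) + H(Y) - H(X,Y)

Computing all quantities:
H(X) = 0.9972, H(Y) = 1.5310, H(X,Y) = 2.5192
H(X|Y) = 0.9883, H(Y|X) = 1.5221

Verification:
H(X) - H(X|Y) = 0.9972 - 0.9883 = 0.0089
H(Y) - H(Y|X) = 1.5310 - 1.5221 = 0.0089
H(X) + H(Y) - H(X,Y) = 0.9972 + 1.5310 - 2.5192 = 0.0089

All forms give I(X;Y) = 0.0089 bits. ✓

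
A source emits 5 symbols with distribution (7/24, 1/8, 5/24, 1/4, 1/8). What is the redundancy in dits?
0.0247 dits

Redundancy measures how far a source is from maximum entropy:
R = H_max - H(X)

Maximum entropy for 5 symbols: H_max = log_10(5) = 0.6990 dits
Actual entropy: H(X) = 0.6743 dits
Redundancy: R = 0.6990 - 0.6743 = 0.0247 dits

This redundancy represents potential for compression: the source could be compressed by 0.0247 dits per symbol.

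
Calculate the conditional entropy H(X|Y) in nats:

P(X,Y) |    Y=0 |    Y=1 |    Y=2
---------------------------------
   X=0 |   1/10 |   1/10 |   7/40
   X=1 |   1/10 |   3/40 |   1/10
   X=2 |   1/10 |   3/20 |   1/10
1.0711 nats

Using the chain rule: H(X|Y) = H(X,Y) - H(Y)

First, compute H(X,Y) = 2.1654 nats

Marginal P(Y) = (3/10, 13/40, 3/8)
H(Y) = 1.0943 nats

H(X|Y) = H(X,Y) - H(Y) = 2.1654 - 1.0943 = 1.0711 nats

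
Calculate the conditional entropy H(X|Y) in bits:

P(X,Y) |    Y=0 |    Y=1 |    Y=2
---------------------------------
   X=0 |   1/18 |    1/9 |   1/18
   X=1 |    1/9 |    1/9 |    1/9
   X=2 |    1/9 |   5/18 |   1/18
1.4739 bits

Using the chain rule: H(X|Y) = H(X,Y) - H(Y)

First, compute H(X,Y) = 2.9694 bits

Marginal P(Y) = (5/18, 1/2, 2/9)
H(Y) = 1.4955 bits

H(X|Y) = H(X,Y) - H(Y) = 2.9694 - 1.4955 = 1.4739 bits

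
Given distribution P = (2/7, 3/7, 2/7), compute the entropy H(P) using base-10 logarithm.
0.4686 dits

Shannon entropy is H(X) = -Σ p(x) log p(x).

For P = (2/7, 3/7, 2/7):
H = -2/7 × log_10(2/7) -3/7 × log_10(3/7) -2/7 × log_10(2/7)
H = 0.4686 dits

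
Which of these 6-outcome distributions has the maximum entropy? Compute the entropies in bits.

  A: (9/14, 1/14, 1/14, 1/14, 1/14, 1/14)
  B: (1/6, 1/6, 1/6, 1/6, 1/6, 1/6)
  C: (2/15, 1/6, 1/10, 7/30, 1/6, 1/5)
B

For a discrete distribution over n outcomes, entropy is maximized by the uniform distribution.

Computing entropies:
H(A) = 1.7695 bits
H(B) = 2.5850 bits
H(C) = 2.5357 bits

The uniform distribution (where all probabilities equal 1/6) achieves the maximum entropy of log_2(6) = 2.5850 bits.

Distribution B has the highest entropy.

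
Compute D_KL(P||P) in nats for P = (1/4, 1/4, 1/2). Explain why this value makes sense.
0.0000 nats

KL divergence satisfies the Gibbs inequality: D_KL(P||Q) ≥ 0 for all distributions P, Q.

D_KL(P||Q) = Σ p(x) log(p(x)/q(x))
Each term is p(x) × log_e(p(x)/p(x)) = p(x) × log_e(1) = 0, so the sum is 0.
D_KL(P||Q) = 0.0000 nats

When P = Q, the KL divergence is exactly 0, as there is no 'divergence' between identical distributions.

This non-negativity is a fundamental property: relative entropy cannot be negative because it measures how different Q is from P.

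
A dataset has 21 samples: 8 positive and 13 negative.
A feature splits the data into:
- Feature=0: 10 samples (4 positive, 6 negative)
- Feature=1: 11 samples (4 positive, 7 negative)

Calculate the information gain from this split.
0.0010 bits

Information Gain = H(Y) - H(Y|Feature)

Before split:
P(positive) = 8/21 = 0.3810
H(Y) = 0.9587 bits

After split:
Feature=0: H = 0.9710 bits (weight = 10/21)
Feature=1: H = 0.9457 bits (weight = 11/21)
H(Y|Feature) = (10/21)×0.9710 + (11/21)×0.9457 = 0.9577 bits

Information Gain = 0.9587 - 0.9577 = 0.0010 bits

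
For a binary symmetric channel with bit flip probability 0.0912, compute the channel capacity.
0.5595 bits

For a binary symmetric channel (BSC) with error probability p:
Capacity C = 1 - H(p) bits per symbol

where H(p) = -p log₂(p) - (1-p) log₂(1-p) is the binary entropy function.

H(0.0912) = 0.4405 bits
C = 1 - 0.4405 = 0.5595 bits per symbol

This means we can reliably transmit up to 0.5595 bits of information per channel use.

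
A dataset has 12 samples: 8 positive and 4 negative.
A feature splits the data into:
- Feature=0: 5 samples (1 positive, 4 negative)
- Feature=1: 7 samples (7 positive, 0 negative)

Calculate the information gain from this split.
0.6175 bits

Information Gain = H(Y) - H(Y|Feature)

Before split:
P(positive) = 8/12 = 0.6667
H(Y) = 0.9183 bits

After split:
Feature=0: H = 0.7219 bits (weight = 5/12)
Feature=1: H = 0.0000 bits (weight = 7/12)
H(Y|Feature) = (5/12)×0.7219 + (7/12)×0.0000 = 0.3008 bits

Information Gain = 0.9183 - 0.3008 = 0.6175 bits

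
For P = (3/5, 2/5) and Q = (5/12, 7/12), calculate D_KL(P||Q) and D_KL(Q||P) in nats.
D_KL(P||Q) = 0.0679, D_KL(Q||P) = 0.0682

KL divergence is not symmetric: D_KL(P||Q) ≠ D_KL(Q||P) in general.

D_KL(P||Q) = 0.0679 nats
D_KL(Q||P) = 0.0682 nats

No, they are not equal!

This asymmetry is why KL divergence is not a true distance metric.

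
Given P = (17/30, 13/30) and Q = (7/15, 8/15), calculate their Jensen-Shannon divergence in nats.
0.0050 nats

Jensen-Shannon divergence is:
JSD(P||Q) = 0.5 × D_KL(P||M) + 0.5 × D_KL(Q||M)
where M = 0.5 × (P + Q) is the mixture distribution.

M = 0.5 × (17/30, 13/30) + 0.5 × (7/15, 8/15) = (0.516667, 0.483333)

D_KL(P||M) = 0.0050 nats
D_KL(Q||M) = 0.0050 nats

JSD(P||Q) = 0.5 × 0.0050 + 0.5 × 0.0050 = 0.0050 nats

Unlike KL divergence, JSD is symmetric and bounded: 0 ≤ JSD ≤ log(2).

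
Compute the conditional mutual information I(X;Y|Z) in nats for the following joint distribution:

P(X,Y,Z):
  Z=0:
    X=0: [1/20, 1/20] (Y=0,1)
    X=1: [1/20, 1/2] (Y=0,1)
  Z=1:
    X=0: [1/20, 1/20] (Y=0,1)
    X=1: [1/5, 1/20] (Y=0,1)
0.0572 nats

Conditional mutual information: I(X;Y|Z) = H(X|Z) + H(Y|Z) - H(X,Y|Z)

H(Z) = 0.6474
H(X,Z) = 1.1359 → H(X|Z) = 0.4885
H(Y,Z) = 1.1359 → H(Y|Z) = 0.4885
H(X,Y,Z) = 1.5672 → H(X,Y|Z) = 0.9197

I(X;Y|Z) = 0.4885 + 0.4885 - 0.9197 = 0.0572 nats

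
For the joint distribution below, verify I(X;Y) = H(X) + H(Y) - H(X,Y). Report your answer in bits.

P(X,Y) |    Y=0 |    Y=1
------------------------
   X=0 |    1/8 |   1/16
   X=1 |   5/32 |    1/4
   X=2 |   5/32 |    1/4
I(X;Y) = 0.0355 bits

Mutual information has multiple equivalent forms:
- I(X;Y) = H(X) - H(X|Y)
- I(X;Y) = H(Y) - H(Y|X)
- I(X;Y) = H(X) + H(Y) - H(X,Y)

Computing all quantities:
H(X) = 1.5087, H(Y) = 0.9887, H(X,Y) = 2.4619
H(X|Y) = 1.4732, H(Y|X) = 0.9532

Verification:
H(X) - H(X|Y) = 1.5087 - 1.4732 = 0.0355
H(Y) - H(Y|X) = 0.9887 - 0.9532 = 0.0355
H(X) + H(Y) - H(X,Y) = 1.5087 + 0.9887 - 2.4619 = 0.0355

All forms give I(X;Y) = 0.0355 bits. ✓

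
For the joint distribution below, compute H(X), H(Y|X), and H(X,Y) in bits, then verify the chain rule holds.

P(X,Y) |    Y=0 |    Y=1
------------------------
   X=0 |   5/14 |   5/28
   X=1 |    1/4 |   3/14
H(X,Y) = 1.9506, H(X) = 0.9963, H(Y|X) = 0.9542 (all in bits)

Chain rule: H(X,Y) = H(X) + H(Y|X)

Left side — joint entropy directly:
H(X,Y) = -Σ p(x,y) log p(x,y) = 1.9506 bits

Right side — compute H(Y|X) from the conditional distributions:
P(X) = (15/28, 13/28), so H(X) = 0.9963 bits
H(Y|X) = Σ_x P(X=x) · H(Y|X=x):
  P(Y|X=0) = (2/3, 1/3), H(Y|X=0) = 0.9183, weight P(X=0) = 15/28
  P(Y|X=1) = (7/13, 6/13), H(Y|X=1) = 0.9957, weight P(X=1) = 13/28
H(Y|X) = 0.9542 bits

H(X) + H(Y|X) = 0.9963 + 0.9542 = 1.9506 bits

Both sides equal 1.9506 bits. ✓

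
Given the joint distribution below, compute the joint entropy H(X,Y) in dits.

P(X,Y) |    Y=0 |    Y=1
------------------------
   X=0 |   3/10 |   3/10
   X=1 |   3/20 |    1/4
0.5878 dits

Joint entropy is H(X,Y) = -Σ_{x,y} p(x,y) log p(x,y).

Summing over all non-zero entries:
H(X,Y) = -[3/10·log_10(3/10) + 3/10·log_10(3/10) + 3/20·log_10(3/20) + 1/4·log_10(1/4)]
H(X,Y) = 0.5878 dits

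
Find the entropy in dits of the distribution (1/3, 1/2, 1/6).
0.4392 dits

Shannon entropy is H(X) = -Σ p(x) log p(x).

For P = (1/3, 1/2, 1/6):
H = -1/3 × log_10(1/3) -1/2 × log_10(1/2) -1/6 × log_10(1/6)
H = 0.4392 dits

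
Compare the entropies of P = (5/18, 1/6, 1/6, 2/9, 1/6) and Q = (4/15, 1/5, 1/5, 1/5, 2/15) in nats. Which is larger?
Q

Computing entropies in nats:
H(P) = 1.5859
H(Q) = 1.5868

Distribution Q has higher entropy.

Intuition: The distribution closer to uniform (more spread out) has higher entropy.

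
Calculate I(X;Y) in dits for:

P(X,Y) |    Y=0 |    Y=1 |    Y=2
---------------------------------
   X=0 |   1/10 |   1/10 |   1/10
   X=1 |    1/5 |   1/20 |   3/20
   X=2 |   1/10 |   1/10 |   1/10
0.0137 dits

Mutual information: I(X;Y) = H(X) + H(Y) - H(X,Y)

Marginals:
P(X) = (3/10, 2/5, 3/10), H(X) = 0.4729 dits
P(Y) = (2/5, 1/4, 7/20), H(Y) = 0.4693 dits

Joint entropy: H(X,Y) = 0.9284 dits

I(X;Y) = 0.4729 + 0.4693 - 0.9284 = 0.0137 dits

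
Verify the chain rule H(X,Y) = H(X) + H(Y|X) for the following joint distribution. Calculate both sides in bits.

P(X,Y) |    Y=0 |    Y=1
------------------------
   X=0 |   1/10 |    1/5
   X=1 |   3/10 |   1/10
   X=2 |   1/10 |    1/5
H(X,Y) = 2.4464, H(X) = 1.5710, H(Y|X) = 0.8755 (all in bits)

Chain rule: H(X,Y) = H(X) + H(Y|X)

Left side — joint entropy directly:
H(X,Y) = -Σ p(x,y) log p(x,y) = 2.4464 bits

Right side — compute H(Y|X) from the conditional distributions:
P(X) = (3/10, 2/5, 3/10), so H(X) = 1.5710 bits
H(Y|X) = Σ_x P(X=x) · H(Y|X=x):
  P(Y|X=0) = (1/3, 2/3), H(Y|X=0) = 0.9183, weight P(X=0) = 3/10
  P(Y|X=1) = (3/4, 1/4), H(Y|X=1) = 0.8113, weight P(X=1) = 2/5
  P(Y|X=2) = (1/3, 2/3), H(Y|X=2) = 0.9183, weight P(X=2) = 3/10
H(Y|X) = 0.8755 bits

H(X) + H(Y|X) = 1.5710 + 0.8755 = 2.4464 bits

Both sides equal 2.4464 bits. ✓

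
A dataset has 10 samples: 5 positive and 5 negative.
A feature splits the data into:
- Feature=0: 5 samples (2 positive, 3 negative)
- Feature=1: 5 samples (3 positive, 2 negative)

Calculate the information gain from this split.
0.0290 bits

Information Gain = H(Y) - H(Y|Feature)

Before split:
P(positive) = 5/10 = 0.5000
H(Y) = 1.0000 bits

After split:
Feature=0: H = 0.9710 bits (weight = 5/10)
Feature=1: H = 0.9710 bits (weight = 5/10)
H(Y|Feature) = (5/10)×0.9710 + (5/10)×0.9710 = 0.9710 bits

Information Gain = 1.0000 - 0.9710 = 0.0290 bits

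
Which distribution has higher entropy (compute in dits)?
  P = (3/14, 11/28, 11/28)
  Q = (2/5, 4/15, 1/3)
Q

Computing entropies in dits:
H(P) = 0.4622
H(Q) = 0.4713

Distribution Q has higher entropy.

Intuition: The distribution closer to uniform (more spread out) has higher entropy.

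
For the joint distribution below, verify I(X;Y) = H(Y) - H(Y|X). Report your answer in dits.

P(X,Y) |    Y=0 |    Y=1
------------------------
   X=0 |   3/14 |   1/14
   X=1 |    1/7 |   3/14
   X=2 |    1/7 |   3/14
I(X;Y) = 0.0225 dits

Mutual information has multiple equivalent forms:
- I(X;Y) = H(X) - H(X|Y)
- I(X;Y) = H(Y) - H(Y|X)
- I(X;Y) = H(X) + H(Y) - H(X,Y)

Computing all quantities:
H(X) = 0.4748, H(Y) = 0.3010, H(X,Y) = 0.7534
H(X|Y) = 0.4524, H(Y|X) = 0.2786

Verification:
H(X) - H(X|Y) = 0.4748 - 0.4524 = 0.0225
H(Y) - H(Y|X) = 0.3010 - 0.2786 = 0.0225
H(X) + H(Y) - H(X,Y) = 0.4748 + 0.3010 - 0.7534 = 0.0225

All forms give I(X;Y) = 0.0225 dits. ✓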